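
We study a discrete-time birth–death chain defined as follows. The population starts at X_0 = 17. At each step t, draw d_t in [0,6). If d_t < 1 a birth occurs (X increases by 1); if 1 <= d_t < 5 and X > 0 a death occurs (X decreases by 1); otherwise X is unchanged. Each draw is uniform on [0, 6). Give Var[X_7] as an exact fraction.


49/12

X can drop by at most 1 per step and X_0 = 17 > T = 7, so X_t >= 17 − t >= 10 > 0 for every t <= 7: the floor at 0 (the 'and X > 0' condition) never binds. Hence X_7 = X_0 + Σ_{t<7} Y_t with i.i.d. increments Y_t = y(d_t) ∈ {+1, −1, 0}.
Outcome values over d=0..5: [1, -1, -1, -1, -1, 0]
Σy = -3, Σy² = 5, M = 6
μ = -3/6 = -1/2,  σ² = 5/6 − (-1/2)² = 7/12
Independent increments: Var[X_7] = 7·σ² = 7·(7/12) = 49/12


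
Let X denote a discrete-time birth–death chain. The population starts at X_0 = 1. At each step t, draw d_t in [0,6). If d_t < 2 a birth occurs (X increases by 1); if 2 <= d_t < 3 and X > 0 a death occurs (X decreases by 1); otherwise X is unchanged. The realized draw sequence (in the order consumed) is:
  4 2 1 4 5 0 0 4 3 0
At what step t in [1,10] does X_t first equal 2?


t=0: X=1, d=4 → hold, X_1=1
t=1: X=1, d=2 → death, X_2=0
t=2: X=0, d=1 → birth, X_3=1
t=3: X=1, d=4 → hold, X_4=1
t=4: X=1, d=5 → hold, X_5=1
t=5: X=1, d=0 → birth, X_6=2
t=6: X=2, d=0 → birth, X_7=3
t=7: X=3, d=4 → hold, X_8=3
t=8: X=3, d=3 → hold, X_9=3
t=9: X=3, d=0 → birth, X_10=4

6


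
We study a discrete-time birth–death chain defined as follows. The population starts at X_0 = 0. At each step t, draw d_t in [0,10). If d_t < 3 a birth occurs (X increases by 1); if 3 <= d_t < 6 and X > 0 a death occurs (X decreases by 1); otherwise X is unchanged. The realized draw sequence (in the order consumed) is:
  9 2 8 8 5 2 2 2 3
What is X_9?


2

t=0: X=0, d=9 → hold, X_1=0
t=1: X=0, d=2 → birth, X_2=1
t=2: X=1, d=8 → hold, X_3=1
t=3: X=1, d=8 → hold, X_4=1
t=4: X=1, d=5 → death, X_5=0
t=5: X=0, d=2 → birth, X_6=1
t=6: X=1, d=2 → birth, X_7=2
t=7: X=2, d=2 → birth, X_8=3
t=8: X=3, d=3 → death, X_9=2


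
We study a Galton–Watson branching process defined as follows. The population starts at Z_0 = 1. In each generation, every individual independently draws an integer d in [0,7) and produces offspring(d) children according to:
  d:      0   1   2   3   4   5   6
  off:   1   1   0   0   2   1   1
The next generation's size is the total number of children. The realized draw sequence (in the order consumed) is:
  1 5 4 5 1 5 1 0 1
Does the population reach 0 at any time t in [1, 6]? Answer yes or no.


gen 0: Z_0=1, draws=[1], offspring=[1], Z_1=1
gen 1: Z_1=1, draws=[5], offspring=[1], Z_2=1
gen 2: Z_2=1, draws=[4], offspring=[2], Z_3=2
gen 3: Z_3=2, draws=[5, 1], offspring=[1, 1], Z_4=2
gen 4: Z_4=2, draws=[5, 1], offspring=[1, 1], Z_5=2
gen 5: Z_5=2, draws=[0, 1], offspring=[1, 1], Z_6=2

no


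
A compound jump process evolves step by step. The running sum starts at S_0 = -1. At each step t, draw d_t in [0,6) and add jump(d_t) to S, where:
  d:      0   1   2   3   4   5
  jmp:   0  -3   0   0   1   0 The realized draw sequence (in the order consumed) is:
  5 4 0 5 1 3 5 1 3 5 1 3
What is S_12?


-9

t=0: S=-1, d=5, jump=0, S_1=-1
t=1: S=-1, d=4, jump=1, S_2=0
t=2: S=0, d=0, jump=0, S_3=0
t=3: S=0, d=5, jump=0, S_4=0
t=4: S=0, d=1, jump=-3, S_5=-3
t=5: S=-3, d=3, jump=0, S_6=-3
t=6: S=-3, d=5, jump=0, S_7=-3
t=7: S=-3, d=1, jump=-3, S_8=-6
t=8: S=-6, d=3, jump=0, S_9=-6
t=9: S=-6, d=5, jump=0, S_10=-6
t=10: S=-6, d=1, jump=-3, S_11=-9
t=11: S=-9, d=3, jump=0, S_12=-9


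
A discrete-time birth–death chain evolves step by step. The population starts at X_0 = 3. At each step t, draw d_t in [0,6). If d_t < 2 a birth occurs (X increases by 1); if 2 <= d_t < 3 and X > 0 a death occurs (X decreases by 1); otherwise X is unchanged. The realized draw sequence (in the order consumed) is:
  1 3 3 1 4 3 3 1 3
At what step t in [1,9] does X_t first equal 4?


t=0: X=3, d=1 → birth, X_1=4
t=1: X=4, d=3 → hold, X_2=4
t=2: X=4, d=3 → hold, X_3=4
t=3: X=4, d=1 → birth, X_4=5
t=4: X=5, d=4 → hold, X_5=5
t=5: X=5, d=3 → hold, X_6=5
t=6: X=5, d=3 → hold, X_7=5
t=7: X=5, d=1 → birth, X_8=6
t=8: X=6, d=3 → hold, X_9=6

1


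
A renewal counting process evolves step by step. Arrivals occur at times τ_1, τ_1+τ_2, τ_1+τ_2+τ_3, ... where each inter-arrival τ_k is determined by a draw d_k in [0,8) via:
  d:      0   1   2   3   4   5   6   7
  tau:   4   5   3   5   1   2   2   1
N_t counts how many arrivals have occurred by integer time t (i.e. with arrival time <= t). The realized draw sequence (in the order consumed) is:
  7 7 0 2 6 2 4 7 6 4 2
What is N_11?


5

draw d_1=7: τ_1=1, arrival time A_1=1
draw d_2=7: τ_2=1, arrival time A_2=2
draw d_3=0: τ_3=4, arrival time A_3=6
draw d_4=2: τ_4=3, arrival time A_4=9
draw d_5=6: τ_5=2, arrival time A_5=11
draw d_6=2: τ_6=3, arrival time A_6=14
draw d_7=4: τ_7=1, arrival time A_7=15
draw d_8=7: τ_8=1, arrival time A_8=16
draw d_9=6: τ_9=2, arrival time A_9=18
draw d_10=4: τ_10=1, arrival time A_10=19
draw d_11=2: τ_11=3, arrival time A_11=22
N_t over t=0..11: 0:0 1:1 2:2 3:2 4:2 5:2 6:3 7:3 8:3 9:4 10:4 11:5


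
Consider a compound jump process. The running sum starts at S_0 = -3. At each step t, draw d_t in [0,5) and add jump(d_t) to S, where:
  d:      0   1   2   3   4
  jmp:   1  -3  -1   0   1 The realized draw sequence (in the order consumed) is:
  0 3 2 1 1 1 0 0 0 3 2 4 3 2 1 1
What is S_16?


t=0: S=-3, d=0, jump=1, S_1=-2
t=1: S=-2, d=3, jump=0, S_2=-2
t=2: S=-2, d=2, jump=-1, S_3=-3
t=3: S=-3, d=1, jump=-3, S_4=-6
t=4: S=-6, d=1, jump=-3, S_5=-9
t=5: S=-9, d=1, jump=-3, S_6=-12
t=6: S=-12, d=0, jump=1, S_7=-11
t=7: S=-11, d=0, jump=1, S_8=-10
t=8: S=-10, d=0, jump=1, S_9=-9
t=9: S=-9, d=3, jump=0, S_10=-9
t=10: S=-9, d=2, jump=-1, S_11=-10
t=11: S=-10, d=4, jump=1, S_12=-9
t=12: S=-9, d=3, jump=0, S_13=-9
t=13: S=-9, d=2, jump=-1, S_14=-10
t=14: S=-10, d=1, jump=-3, S_15=-13
t=15: S=-13, d=1, jump=-3, S_16=-16

-16


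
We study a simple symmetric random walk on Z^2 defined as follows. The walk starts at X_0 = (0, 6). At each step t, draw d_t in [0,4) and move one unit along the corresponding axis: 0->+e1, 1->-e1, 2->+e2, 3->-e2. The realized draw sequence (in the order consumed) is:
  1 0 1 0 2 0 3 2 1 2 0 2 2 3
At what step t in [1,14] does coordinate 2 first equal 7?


t=0: X=(0, 6), d=1 → -e1, X_1=(-1, 6)
t=1: X=(-1, 6), d=0 → +e1, X_2=(0, 6)
t=2: X=(0, 6), d=1 → -e1, X_3=(-1, 6)
t=3: X=(-1, 6), d=0 → +e1, X_4=(0, 6)
t=4: X=(0, 6), d=2 → +e2, X_5=(0, 7)
t=5: X=(0, 7), d=0 → +e1, X_6=(1, 7)
t=6: X=(1, 7), d=3 → -e2, X_7=(1, 6)
t=7: X=(1, 6), d=2 → +e2, X_8=(1, 7)
t=8: X=(1, 7), d=1 → -e1, X_9=(0, 7)
t=9: X=(0, 7), d=2 → +e2, X_10=(0, 8)
t=10: X=(0, 8), d=0 → +e1, X_11=(1, 8)
t=11: X=(1, 8), d=2 → +e2, X_12=(1, 9)
t=12: X=(1, 9), d=2 → +e2, X_13=(1, 10)
t=13: X=(1, 10), d=3 → -e2, X_14=(1, 9)

5


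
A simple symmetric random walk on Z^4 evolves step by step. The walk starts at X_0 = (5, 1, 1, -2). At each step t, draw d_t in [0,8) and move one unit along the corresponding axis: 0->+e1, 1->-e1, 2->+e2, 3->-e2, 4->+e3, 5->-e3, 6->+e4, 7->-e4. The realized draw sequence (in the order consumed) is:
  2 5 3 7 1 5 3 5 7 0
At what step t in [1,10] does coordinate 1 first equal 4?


5

t=0: X=(5, 1, 1, -2), d=2 → +e2, X_1=(5, 2, 1, -2)
t=1: X=(5, 2, 1, -2), d=5 → -e3, X_2=(5, 2, 0, -2)
t=2: X=(5, 2, 0, -2), d=3 → -e2, X_3=(5, 1, 0, -2)
t=3: X=(5, 1, 0, -2), d=7 → -e4, X_4=(5, 1, 0, -3)
t=4: X=(5, 1, 0, -3), d=1 → -e1, X_5=(4, 1, 0, -3)
t=5: X=(4, 1, 0, -3), d=5 → -e3, X_6=(4, 1, -1, -3)
t=6: X=(4, 1, -1, -3), d=3 → -e2, X_7=(4, 0, -1, -3)
t=7: X=(4, 0, -1, -3), d=5 → -e3, X_8=(4, 0, -2, -3)
t=8: X=(4, 0, -2, -3), d=7 → -e4, X_9=(4, 0, -2, -4)
t=9: X=(4, 0, -2, -4), d=0 → +e1, X_10=(5, 0, -2, -4)


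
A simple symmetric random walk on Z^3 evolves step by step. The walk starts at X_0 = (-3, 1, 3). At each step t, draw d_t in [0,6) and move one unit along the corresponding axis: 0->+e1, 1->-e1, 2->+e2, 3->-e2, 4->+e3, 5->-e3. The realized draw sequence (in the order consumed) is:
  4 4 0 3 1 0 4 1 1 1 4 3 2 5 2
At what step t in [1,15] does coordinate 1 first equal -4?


t=0: X=(-3, 1, 3), d=4 → +e3, X_1=(-3, 1, 4)
t=1: X=(-3, 1, 4), d=4 → +e3, X_2=(-3, 1, 5)
t=2: X=(-3, 1, 5), d=0 → +e1, X_3=(-2, 1, 5)
t=3: X=(-2, 1, 5), d=3 → -e2, X_4=(-2, 0, 5)
t=4: X=(-2, 0, 5), d=1 → -e1, X_5=(-3, 0, 5)
t=5: X=(-3, 0, 5), d=0 → +e1, X_6=(-2, 0, 5)
t=6: X=(-2, 0, 5), d=4 → +e3, X_7=(-2, 0, 6)
t=7: X=(-2, 0, 6), d=1 → -e1, X_8=(-3, 0, 6)
t=8: X=(-3, 0, 6), d=1 → -e1, X_9=(-4, 0, 6)
t=9: X=(-4, 0, 6), d=1 → -e1, X_10=(-5, 0, 6)
t=10: X=(-5, 0, 6), d=4 → +e3, X_11=(-5, 0, 7)
t=11: X=(-5, 0, 7), d=3 → -e2, X_12=(-5, -1, 7)
t=12: X=(-5, -1, 7), d=2 → +e2, X_13=(-5, 0, 7)
t=13: X=(-5, 0, 7), d=5 → -e3, X_14=(-5, 0, 6)
t=14: X=(-5, 0, 6), d=2 → +e2, X_15=(-5, 1, 6)

9


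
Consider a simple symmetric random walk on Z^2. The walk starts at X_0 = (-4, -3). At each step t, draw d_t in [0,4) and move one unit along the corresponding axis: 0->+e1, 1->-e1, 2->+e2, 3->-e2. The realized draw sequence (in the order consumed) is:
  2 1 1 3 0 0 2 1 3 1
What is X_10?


(-6, -3)

t=0: X=(-4, -3), d=2 → +e2, X_1=(-4, -2)
t=1: X=(-4, -2), d=1 → -e1, X_2=(-5, -2)
t=2: X=(-5, -2), d=1 → -e1, X_3=(-6, -2)
t=3: X=(-6, -2), d=3 → -e2, X_4=(-6, -3)
t=4: X=(-6, -3), d=0 → +e1, X_5=(-5, -3)
t=5: X=(-5, -3), d=0 → +e1, X_6=(-4, -3)
t=6: X=(-4, -3), d=2 → +e2, X_7=(-4, -2)
t=7: X=(-4, -2), d=1 → -e1, X_8=(-5, -2)
t=8: X=(-5, -2), d=3 → -e2, X_9=(-5, -3)
t=9: X=(-5, -3), d=1 → -e1, X_10=(-6, -3)


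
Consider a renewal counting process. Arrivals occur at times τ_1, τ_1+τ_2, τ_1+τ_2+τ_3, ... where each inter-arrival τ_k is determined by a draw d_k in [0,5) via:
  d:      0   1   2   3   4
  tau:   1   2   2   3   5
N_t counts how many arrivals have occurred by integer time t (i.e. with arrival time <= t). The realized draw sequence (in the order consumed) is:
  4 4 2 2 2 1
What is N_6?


1

draw d_1=4: τ_1=5, arrival time A_1=5
draw d_2=4: τ_2=5, arrival time A_2=10
draw d_3=2: τ_3=2, arrival time A_3=12
draw d_4=2: τ_4=2, arrival time A_4=14
draw d_5=2: τ_5=2, arrival time A_5=16
draw d_6=1: τ_6=2, arrival time A_6=18
N_t over t=0..6: 0:0 1:0 2:0 3:0 4:0 5:1 6:1


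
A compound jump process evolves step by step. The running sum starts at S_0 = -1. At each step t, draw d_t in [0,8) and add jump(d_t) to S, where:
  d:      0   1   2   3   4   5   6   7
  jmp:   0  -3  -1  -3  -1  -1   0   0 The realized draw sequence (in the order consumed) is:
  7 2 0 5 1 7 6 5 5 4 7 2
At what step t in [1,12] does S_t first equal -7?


t=0: S=-1, d=7, jump=0, S_1=-1
t=1: S=-1, d=2, jump=-1, S_2=-2
t=2: S=-2, d=0, jump=0, S_3=-2
t=3: S=-2, d=5, jump=-1, S_4=-3
t=4: S=-3, d=1, jump=-3, S_5=-6
t=5: S=-6, d=7, jump=0, S_6=-6
t=6: S=-6, d=6, jump=0, S_7=-6
t=7: S=-6, d=5, jump=-1, S_8=-7
t=8: S=-7, d=5, jump=-1, S_9=-8
t=9: S=-8, d=4, jump=-1, S_10=-9
t=10: S=-9, d=7, jump=0, S_11=-9
t=11: S=-9, d=2, jump=-1, S_12=-10

8


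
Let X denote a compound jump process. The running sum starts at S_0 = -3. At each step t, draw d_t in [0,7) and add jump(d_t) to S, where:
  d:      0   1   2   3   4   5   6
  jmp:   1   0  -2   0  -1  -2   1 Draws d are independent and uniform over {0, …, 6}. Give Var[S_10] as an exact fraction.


680/49

Outcome values over d=0..6: [1, 0, -2, 0, -1, -2, 1]
Σy = -3, Σy² = 11, M = 7
μ = -3/7 = -3/7,  σ² = 11/7 − (-3/7)² = 68/49
Independent increments: Var[S_10] = 10·σ² = 10·(68/49) = 680/49


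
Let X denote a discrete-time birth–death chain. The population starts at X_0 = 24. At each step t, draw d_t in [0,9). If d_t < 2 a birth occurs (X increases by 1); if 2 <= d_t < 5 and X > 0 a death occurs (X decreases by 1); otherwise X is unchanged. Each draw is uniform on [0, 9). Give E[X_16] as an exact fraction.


X can drop by at most 1 per step and X_0 = 24 > T = 16, so X_t >= 24 − t >= 8 > 0 for every t <= 16: the floor at 0 (the 'and X > 0' condition) never binds. Hence X_16 = X_0 + Σ_{t<16} Y_t with i.i.d. increments Y_t = y(d_t) ∈ {+1, −1, 0}.
Outcome values over d=0..8: [1, 1, -1, -1, -1, 0, 0, 0, 0]
Σy = -1, Σy² = 5, M = 9
μ = -1/9 = -1/9,  σ² = 5/9 − (-1/9)² = 44/81
E[X_16] = 24 + 16·(-1/9) = 200/9

200/9


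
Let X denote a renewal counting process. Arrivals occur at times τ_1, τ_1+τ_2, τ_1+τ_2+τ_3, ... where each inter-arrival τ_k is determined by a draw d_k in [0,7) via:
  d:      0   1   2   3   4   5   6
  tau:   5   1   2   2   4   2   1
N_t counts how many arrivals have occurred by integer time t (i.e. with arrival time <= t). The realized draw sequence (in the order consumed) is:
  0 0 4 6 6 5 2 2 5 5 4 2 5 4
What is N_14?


draw d_1=0: τ_1=5, arrival time A_1=5
draw d_2=0: τ_2=5, arrival time A_2=10
draw d_3=4: τ_3=4, arrival time A_3=14
draw d_4=6: τ_4=1, arrival time A_4=15
draw d_5=6: τ_5=1, arrival time A_5=16
draw d_6=5: τ_6=2, arrival time A_6=18
draw d_7=2: τ_7=2, arrival time A_7=20
draw d_8=2: τ_8=2, arrival time A_8=22
draw d_9=5: τ_9=2, arrival time A_9=24
draw d_10=5: τ_10=2, arrival time A_10=26
draw d_11=4: τ_11=4, arrival time A_11=30
draw d_12=2: τ_12=2, arrival time A_12=32
draw d_13=5: τ_13=2, arrival time A_13=34
draw d_14=4: τ_14=4, arrival time A_14=38
N_t over t=0..14: 0:0 1:0 2:0 3:0 4:0 5:1 6:1 7:1 8:1 9:1 10:2 11:2 12:2 13:2 14:3

3


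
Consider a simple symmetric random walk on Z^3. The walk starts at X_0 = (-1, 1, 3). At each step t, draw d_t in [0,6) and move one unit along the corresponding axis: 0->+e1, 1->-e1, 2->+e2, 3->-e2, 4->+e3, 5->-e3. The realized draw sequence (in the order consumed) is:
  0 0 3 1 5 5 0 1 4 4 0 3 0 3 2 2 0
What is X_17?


t=0: X=(-1, 1, 3), d=0 → +e1, X_1=(0, 1, 3)
t=1: X=(0, 1, 3), d=0 → +e1, X_2=(1, 1, 3)
t=2: X=(1, 1, 3), d=3 → -e2, X_3=(1, 0, 3)
t=3: X=(1, 0, 3), d=1 → -e1, X_4=(0, 0, 3)
t=4: X=(0, 0, 3), d=5 → -e3, X_5=(0, 0, 2)
t=5: X=(0, 0, 2), d=5 → -e3, X_6=(0, 0, 1)
t=6: X=(0, 0, 1), d=0 → +e1, X_7=(1, 0, 1)
t=7: X=(1, 0, 1), d=1 → -e1, X_8=(0, 0, 1)
t=8: X=(0, 0, 1), d=4 → +e3, X_9=(0, 0, 2)
t=9: X=(0, 0, 2), d=4 → +e3, X_10=(0, 0, 3)
t=10: X=(0, 0, 3), d=0 → +e1, X_11=(1, 0, 3)
t=11: X=(1, 0, 3), d=3 → -e2, X_12=(1, -1, 3)
t=12: X=(1, -1, 3), d=0 → +e1, X_13=(2, -1, 3)
t=13: X=(2, -1, 3), d=3 → -e2, X_14=(2, -2, 3)
t=14: X=(2, -2, 3), d=2 → +e2, X_15=(2, -1, 3)
t=15: X=(2, -1, 3), d=2 → +e2, X_16=(2, 0, 3)
t=16: X=(2, 0, 3), d=0 → +e1, X_17=(3, 0, 3)

(3, 0, 3)


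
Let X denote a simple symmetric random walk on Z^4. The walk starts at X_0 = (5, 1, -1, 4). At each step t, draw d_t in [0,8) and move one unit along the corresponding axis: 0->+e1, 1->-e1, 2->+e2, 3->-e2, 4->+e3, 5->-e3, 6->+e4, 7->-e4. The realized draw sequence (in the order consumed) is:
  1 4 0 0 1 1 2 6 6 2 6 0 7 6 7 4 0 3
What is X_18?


t=0: X=(5, 1, -1, 4), d=1 → -e1, X_1=(4, 1, -1, 4)
t=1: X=(4, 1, -1, 4), d=4 → +e3, X_2=(4, 1, 0, 4)
t=2: X=(4, 1, 0, 4), d=0 → +e1, X_3=(5, 1, 0, 4)
t=3: X=(5, 1, 0, 4), d=0 → +e1, X_4=(6, 1, 0, 4)
t=4: X=(6, 1, 0, 4), d=1 → -e1, X_5=(5, 1, 0, 4)
t=5: X=(5, 1, 0, 4), d=1 → -e1, X_6=(4, 1, 0, 4)
t=6: X=(4, 1, 0, 4), d=2 → +e2, X_7=(4, 2, 0, 4)
t=7: X=(4, 2, 0, 4), d=6 → +e4, X_8=(4, 2, 0, 5)
t=8: X=(4, 2, 0, 5), d=6 → +e4, X_9=(4, 2, 0, 6)
t=9: X=(4, 2, 0, 6), d=2 → +e2, X_10=(4, 3, 0, 6)
t=10: X=(4, 3, 0, 6), d=6 → +e4, X_11=(4, 3, 0, 7)
t=11: X=(4, 3, 0, 7), d=0 → +e1, X_12=(5, 3, 0, 7)
t=12: X=(5, 3, 0, 7), d=7 → -e4, X_13=(5, 3, 0, 6)
t=13: X=(5, 3, 0, 6), d=6 → +e4, X_14=(5, 3, 0, 7)
t=14: X=(5, 3, 0, 7), d=7 → -e4, X_15=(5, 3, 0, 6)
t=15: X=(5, 3, 0, 6), d=4 → +e3, X_16=(5, 3, 1, 6)
t=16: X=(5, 3, 1, 6), d=0 → +e1, X_17=(6, 3, 1, 6)
t=17: X=(6, 3, 1, 6), d=3 → -e2, X_18=(6, 2, 1, 6)

(6, 2, 1, 6)


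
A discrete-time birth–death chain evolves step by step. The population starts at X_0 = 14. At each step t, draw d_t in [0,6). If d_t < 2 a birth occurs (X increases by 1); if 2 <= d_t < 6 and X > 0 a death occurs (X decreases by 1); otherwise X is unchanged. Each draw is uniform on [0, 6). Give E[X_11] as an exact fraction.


31/3

X can drop by at most 1 per step and X_0 = 14 > T = 11, so X_t >= 14 − t >= 3 > 0 for every t <= 11: the floor at 0 (the 'and X > 0' condition) never binds. Hence X_11 = X_0 + Σ_{t<11} Y_t with i.i.d. increments Y_t = y(d_t) ∈ {+1, −1, 0}.
Outcome values over d=0..5: [1, 1, -1, -1, -1, -1]
Σy = -2, Σy² = 6, M = 6
μ = -2/6 = -1/3,  σ² = 6/6 − (-1/3)² = 8/9
E[X_11] = 14 + 11·(-1/3) = 31/3


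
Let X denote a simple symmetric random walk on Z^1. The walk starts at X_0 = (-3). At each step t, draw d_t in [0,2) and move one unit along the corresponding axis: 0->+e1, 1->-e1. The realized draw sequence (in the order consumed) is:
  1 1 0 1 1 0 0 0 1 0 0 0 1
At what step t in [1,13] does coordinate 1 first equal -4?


t=0: X=(-3), d=1 → -e1, X_1=(-4)
t=1: X=(-4), d=1 → -e1, X_2=(-5)
t=2: X=(-5), d=0 → +e1, X_3=(-4)
t=3: X=(-4), d=1 → -e1, X_4=(-5)
t=4: X=(-5), d=1 → -e1, X_5=(-6)
t=5: X=(-6), d=0 → +e1, X_6=(-5)
t=6: X=(-5), d=0 → +e1, X_7=(-4)
t=7: X=(-4), d=0 → +e1, X_8=(-3)
t=8: X=(-3), d=1 → -e1, X_9=(-4)
t=9: X=(-4), d=0 → +e1, X_10=(-3)
t=10: X=(-3), d=0 → +e1, X_11=(-2)
t=11: X=(-2), d=0 → +e1, X_12=(-1)
t=12: X=(-1), d=1 → -e1, X_13=(-2)

1


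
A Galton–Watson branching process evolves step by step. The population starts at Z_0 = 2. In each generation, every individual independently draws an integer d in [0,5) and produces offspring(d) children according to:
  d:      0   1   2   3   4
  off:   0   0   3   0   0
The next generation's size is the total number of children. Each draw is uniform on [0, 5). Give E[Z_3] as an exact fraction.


54/125

Outcome values over d=0..4: [0, 0, 3, 0, 0]
Σy = 3, Σy² = 9, M = 5
μ = 3/5 = 3/5,  σ² = 9/5 − (3/5)² = 36/25
E[Z_0] = 2
E[Z_1] = 3/5·E[Z_0] = 6/5
E[Z_2] = 3/5·E[Z_1] = 18/25
E[Z_3] = 3/5·E[Z_2] = 54/125


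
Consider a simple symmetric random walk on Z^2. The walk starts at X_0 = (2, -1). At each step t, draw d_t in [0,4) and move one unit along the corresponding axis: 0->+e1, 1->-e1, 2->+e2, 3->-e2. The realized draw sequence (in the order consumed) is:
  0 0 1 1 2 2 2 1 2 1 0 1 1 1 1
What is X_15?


(-3, 3)

t=0: X=(2, -1), d=0 → +e1, X_1=(3, -1)
t=1: X=(3, -1), d=0 → +e1, X_2=(4, -1)
t=2: X=(4, -1), d=1 → -e1, X_3=(3, -1)
t=3: X=(3, -1), d=1 → -e1, X_4=(2, -1)
t=4: X=(2, -1), d=2 → +e2, X_5=(2, 0)
t=5: X=(2, 0), d=2 → +e2, X_6=(2, 1)
t=6: X=(2, 1), d=2 → +e2, X_7=(2, 2)
t=7: X=(2, 2), d=1 → -e1, X_8=(1, 2)
t=8: X=(1, 2), d=2 → +e2, X_9=(1, 3)
t=9: X=(1, 3), d=1 → -e1, X_10=(0, 3)
t=10: X=(0, 3), d=0 → +e1, X_11=(1, 3)
t=11: X=(1, 3), d=1 → -e1, X_12=(0, 3)
t=12: X=(0, 3), d=1 → -e1, X_13=(-1, 3)
t=13: X=(-1, 3), d=1 → -e1, X_14=(-2, 3)
t=14: X=(-2, 3), d=1 → -e1, X_15=(-3, 3)


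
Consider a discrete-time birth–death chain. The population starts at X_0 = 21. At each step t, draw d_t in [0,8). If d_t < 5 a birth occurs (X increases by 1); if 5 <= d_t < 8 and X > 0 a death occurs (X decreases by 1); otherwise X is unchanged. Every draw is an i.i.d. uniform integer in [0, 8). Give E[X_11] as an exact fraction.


95/4

X can drop by at most 1 per step and X_0 = 21 > T = 11, so X_t >= 21 − t >= 10 > 0 for every t <= 11: the floor at 0 (the 'and X > 0' condition) never binds. Hence X_11 = X_0 + Σ_{t<11} Y_t with i.i.d. increments Y_t = y(d_t) ∈ {+1, −1, 0}.
Outcome values over d=0..7: [1, 1, 1, 1, 1, -1, -1, -1]
Σy = 2, Σy² = 8, M = 8
μ = 2/8 = 1/4,  σ² = 8/8 − (1/4)² = 15/16
E[X_11] = 21 + 11·(1/4) = 95/4


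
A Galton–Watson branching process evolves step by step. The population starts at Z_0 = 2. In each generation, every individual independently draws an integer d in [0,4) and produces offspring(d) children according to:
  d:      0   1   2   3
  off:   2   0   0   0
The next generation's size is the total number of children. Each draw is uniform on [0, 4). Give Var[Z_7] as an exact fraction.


381/8192

Outcome values over d=0..3: [2, 0, 0, 0]
Σy = 2, Σy² = 4, M = 4
μ = 2/4 = 1/2,  σ² = 4/4 − (1/2)² = 3/4
V_0 = 0, E_0 = 2
V_1 = 3/4·E_0 + (1/2)²·V_0 = 3/2;  E_1 = 1
V_2 = 3/4·E_1 + (1/2)²·V_1 = 9/8;  E_2 = 1/2
V_3 = 3/4·E_2 + (1/2)²·V_2 = 21/32;  E_3 = 1/4
V_4 = 3/4·E_3 + (1/2)²·V_3 = 45/128;  E_4 = 1/8
V_5 = 3/4·E_4 + (1/2)²·V_4 = 93/512;  E_5 = 1/16
V_6 = 3/4·E_5 + (1/2)²·V_5 = 189/2048;  E_6 = 1/32
V_7 = 3/4·E_6 + (1/2)²·V_6 = 381/8192;  E_7 = 1/64


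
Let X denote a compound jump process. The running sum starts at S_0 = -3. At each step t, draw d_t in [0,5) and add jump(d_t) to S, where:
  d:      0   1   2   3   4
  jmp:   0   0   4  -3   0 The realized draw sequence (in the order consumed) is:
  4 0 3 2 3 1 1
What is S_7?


-5

t=0: S=-3, d=4, jump=0, S_1=-3
t=1: S=-3, d=0, jump=0, S_2=-3
t=2: S=-3, d=3, jump=-3, S_3=-6
t=3: S=-6, d=2, jump=4, S_4=-2
t=4: S=-2, d=3, jump=-3, S_5=-5
t=5: S=-5, d=1, jump=0, S_6=-5
t=6: S=-5, d=1, jump=0, S_7=-5


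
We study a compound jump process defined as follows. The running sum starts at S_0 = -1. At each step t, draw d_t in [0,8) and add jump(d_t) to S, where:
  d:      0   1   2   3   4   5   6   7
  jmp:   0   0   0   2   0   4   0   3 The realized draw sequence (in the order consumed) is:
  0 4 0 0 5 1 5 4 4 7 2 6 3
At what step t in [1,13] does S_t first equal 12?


13

t=0: S=-1, d=0, jump=0, S_1=-1
t=1: S=-1, d=4, jump=0, S_2=-1
t=2: S=-1, d=0, jump=0, S_3=-1
t=3: S=-1, d=0, jump=0, S_4=-1
t=4: S=-1, d=5, jump=4, S_5=3
t=5: S=3, d=1, jump=0, S_6=3
t=6: S=3, d=5, jump=4, S_7=7
t=7: S=7, d=4, jump=0, S_8=7
t=8: S=7, d=4, jump=0, S_9=7
t=9: S=7, d=7, jump=3, S_10=10
t=10: S=10, d=2, jump=0, S_11=10
t=11: S=10, d=6, jump=0, S_12=10
t=12: S=10, d=3, jump=2, S_13=12


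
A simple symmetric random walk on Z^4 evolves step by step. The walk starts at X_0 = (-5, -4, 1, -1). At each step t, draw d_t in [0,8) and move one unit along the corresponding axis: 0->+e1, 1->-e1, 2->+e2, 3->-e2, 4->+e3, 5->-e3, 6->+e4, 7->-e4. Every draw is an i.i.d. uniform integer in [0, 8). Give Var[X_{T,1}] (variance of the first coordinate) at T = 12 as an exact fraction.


Outcome values over d=0..7: [1, -1, 0, 0, 0, 0, 0, 0]
Σy = 0, Σy² = 2, M = 8
μ = 0/8 = 0,  σ² = 2/8 − (0)² = 1/4
Independent increments: Var[X_12] = 12·σ² = 12·(1/4) = 3

3


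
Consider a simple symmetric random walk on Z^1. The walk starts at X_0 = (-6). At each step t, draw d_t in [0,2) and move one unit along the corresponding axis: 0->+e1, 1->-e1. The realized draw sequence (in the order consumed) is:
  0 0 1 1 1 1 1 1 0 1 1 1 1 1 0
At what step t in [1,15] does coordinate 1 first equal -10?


t=0: X=(-6), d=0 → +e1, X_1=(-5)
t=1: X=(-5), d=0 → +e1, X_2=(-4)
t=2: X=(-4), d=1 → -e1, X_3=(-5)
t=3: X=(-5), d=1 → -e1, X_4=(-6)
t=4: X=(-6), d=1 → -e1, X_5=(-7)
t=5: X=(-7), d=1 → -e1, X_6=(-8)
t=6: X=(-8), d=1 → -e1, X_7=(-9)
t=7: X=(-9), d=1 → -e1, X_8=(-10)
t=8: X=(-10), d=0 → +e1, X_9=(-9)
t=9: X=(-9), d=1 → -e1, X_10=(-10)
t=10: X=(-10), d=1 → -e1, X_11=(-11)
t=11: X=(-11), d=1 → -e1, X_12=(-12)
t=12: X=(-12), d=1 → -e1, X_13=(-13)
t=13: X=(-13), d=1 → -e1, X_14=(-14)
t=14: X=(-14), d=0 → +e1, X_15=(-13)

8


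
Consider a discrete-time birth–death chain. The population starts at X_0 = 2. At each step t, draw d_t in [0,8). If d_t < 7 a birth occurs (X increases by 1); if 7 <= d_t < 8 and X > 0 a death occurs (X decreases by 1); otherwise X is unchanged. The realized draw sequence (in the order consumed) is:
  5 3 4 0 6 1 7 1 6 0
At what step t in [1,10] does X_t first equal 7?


5

t=0: X=2, d=5 → birth, X_1=3
t=1: X=3, d=3 → birth, X_2=4
t=2: X=4, d=4 → birth, X_3=5
t=3: X=5, d=0 → birth, X_4=6
t=4: X=6, d=6 → birth, X_5=7
t=5: X=7, d=1 → birth, X_6=8
t=6: X=8, d=7 → death, X_7=7
t=7: X=7, d=1 → birth, X_8=8
t=8: X=8, d=6 → birth, X_9=9
t=9: X=9, d=0 → birth, X_10=10


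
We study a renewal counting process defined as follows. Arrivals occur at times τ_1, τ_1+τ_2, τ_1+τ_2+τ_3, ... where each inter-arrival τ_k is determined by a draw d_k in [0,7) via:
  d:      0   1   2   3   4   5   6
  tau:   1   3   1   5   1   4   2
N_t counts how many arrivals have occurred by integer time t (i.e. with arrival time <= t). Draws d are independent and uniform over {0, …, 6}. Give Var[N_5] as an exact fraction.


270484896/282475249

Inter-arrival values over d=0..6: [1, 3, 1, 5, 1, 4, 2]
Each d has probability 1/7, so the pmf of τ is: f(1) = 3/7, f(2) = 1/7, f(3) = 1/7, f(4) = 1/7, f(5) = 1/7
Let p_n(j) = P(N_n = j), with p_0 = [1]. Condition on τ_1: p_n(0) = P(τ > n), and for j >= 1, p_n(j) = Σ_{k<=n} f(k)·p_{n−k}(j−1)
p_1 = [4/7, 3/7]  (j = 0..1)
p_2 = [3/7, 19/49, 9/49]  (j = 0..2)
p_3 = [2/7, 20/49, 78/343, 27/343]  (j = 0..3)
p_4 = [1/7, 20/49, 100/343, 297/2401, 81/2401]  (j = 0..4)
p_5 = [0, 19/49, 120/343, 9/49, 1080/16807, 243/16807]  (j = 0..5)
E[N_5] = Σ j·p_5(j) = 33073/16807;  E[N_5²] = Σ j²·p_5(j) = 81175/16807
Var[N_5] = 81175/16807 − (33073/16807)² = 270484896/282475249


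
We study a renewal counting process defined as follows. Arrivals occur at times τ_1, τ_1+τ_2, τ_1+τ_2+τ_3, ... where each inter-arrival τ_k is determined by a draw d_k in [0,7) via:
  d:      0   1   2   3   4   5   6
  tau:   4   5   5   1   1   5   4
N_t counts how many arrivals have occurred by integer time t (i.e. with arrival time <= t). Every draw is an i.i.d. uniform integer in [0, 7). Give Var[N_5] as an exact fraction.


80478228/282475249

Inter-arrival values over d=0..6: [4, 5, 5, 1, 1, 5, 4]
Each d has probability 1/7, so the pmf of τ is: f(1) = 2/7, f(4) = 2/7, f(5) = 3/7
Let p_n(j) = P(N_n = j), with p_0 = [1]. Condition on τ_1: p_n(0) = P(τ > n), and for j >= 1, p_n(j) = Σ_{k<=n} f(k)·p_{n−k}(j−1)
p_1 = [5/7, 2/7]  (j = 0..1)
p_2 = [5/7, 10/49, 4/49]  (j = 0..2)
p_3 = [5/7, 10/49, 20/343, 8/343]  (j = 0..3)
p_4 = [3/7, 24/49, 20/343, 40/2401, 16/2401]  (j = 0..4)
p_5 = [0, 37/49, 76/343, 40/2401, 80/16807, 32/16807]  (j = 0..5)
E[N_5] = Σ j·p_5(j) = 21459/16807;  E[N_5²] = Σ j²·p_5(j) = 32187/16807
Var[N_5] = 32187/16807 − (21459/16807)² = 80478228/282475249


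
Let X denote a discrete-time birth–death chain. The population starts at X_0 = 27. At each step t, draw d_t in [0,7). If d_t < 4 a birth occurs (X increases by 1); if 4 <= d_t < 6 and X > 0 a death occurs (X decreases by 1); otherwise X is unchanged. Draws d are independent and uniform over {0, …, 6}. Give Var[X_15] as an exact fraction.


X can drop by at most 1 per step and X_0 = 27 > T = 15, so X_t >= 27 − t >= 12 > 0 for every t <= 15: the floor at 0 (the 'and X > 0' condition) never binds. Hence X_15 = X_0 + Σ_{t<15} Y_t with i.i.d. increments Y_t = y(d_t) ∈ {+1, −1, 0}.
Outcome values over d=0..6: [1, 1, 1, 1, -1, -1, 0]
Σy = 2, Σy² = 6, M = 7
μ = 2/7 = 2/7,  σ² = 6/7 − (2/7)² = 38/49
Independent increments: Var[X_15] = 15·σ² = 15·(38/49) = 570/49

570/49


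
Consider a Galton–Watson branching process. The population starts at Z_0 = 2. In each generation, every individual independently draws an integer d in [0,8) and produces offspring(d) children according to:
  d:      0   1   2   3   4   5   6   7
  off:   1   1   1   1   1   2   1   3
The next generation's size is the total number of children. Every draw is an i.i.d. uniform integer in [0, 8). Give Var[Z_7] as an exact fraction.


Outcome values over d=0..7: [1, 1, 1, 1, 1, 2, 1, 3]
Σy = 11, Σy² = 19, M = 8
μ = 11/8 = 11/8,  σ² = 19/8 − (11/8)² = 31/64
V_0 = 0, E_0 = 2
V_1 = 31/64·E_0 + (11/8)²·V_0 = 31/32;  E_1 = 11/4
V_2 = 31/64·E_1 + (11/8)²·V_1 = 6479/2048;  E_2 = 121/32
V_3 = 31/64·E_2 + (11/8)²·V_2 = 1024023/131072;  E_3 = 1331/256
V_4 = 31/64·E_3 + (11/8)²·V_3 = 145032415/8388608;  E_4 = 14641/2048
V_5 = 31/64·E_4 + (11/8)²·V_4 = 19407977831/536870912;  E_5 = 161051/16384
V_6 = 31/64·E_5 + (11/8)²·V_5 = 2511962211759/34359738368;  E_6 = 1771561/131072
V_7 = 31/64·E_6 + (11/8)²·V_6 = 318343954313143/2199023255552;  E_7 = 19487171/1048576

318343954313143/2199023255552


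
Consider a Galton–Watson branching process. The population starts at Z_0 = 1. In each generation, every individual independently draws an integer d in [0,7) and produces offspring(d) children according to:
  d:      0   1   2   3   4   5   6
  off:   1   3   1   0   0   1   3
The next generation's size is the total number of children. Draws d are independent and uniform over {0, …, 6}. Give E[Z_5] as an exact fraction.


Outcome values over d=0..6: [1, 3, 1, 0, 0, 1, 3]
Σy = 9, Σy² = 21, M = 7
μ = 9/7 = 9/7,  σ² = 21/7 − (9/7)² = 66/49
E[Z_0] = 1
E[Z_1] = 9/7·E[Z_0] = 9/7
E[Z_2] = 9/7·E[Z_1] = 81/49
E[Z_3] = 9/7·E[Z_2] = 729/343
E[Z_4] = 9/7·E[Z_3] = 6561/2401
E[Z_5] = 9/7·E[Z_4] = 59049/16807

59049/16807


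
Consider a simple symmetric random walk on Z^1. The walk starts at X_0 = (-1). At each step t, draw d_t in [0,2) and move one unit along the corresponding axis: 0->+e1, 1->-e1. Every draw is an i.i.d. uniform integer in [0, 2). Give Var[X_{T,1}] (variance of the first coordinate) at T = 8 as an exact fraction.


8

Outcome values over d=0..1: [1, -1]
Σy = 0, Σy² = 2, M = 2
μ = 0/2 = 0,  σ² = 2/2 − (0)² = 1
Independent increments: Var[X_8] = 8·σ² = 8·(1) = 8


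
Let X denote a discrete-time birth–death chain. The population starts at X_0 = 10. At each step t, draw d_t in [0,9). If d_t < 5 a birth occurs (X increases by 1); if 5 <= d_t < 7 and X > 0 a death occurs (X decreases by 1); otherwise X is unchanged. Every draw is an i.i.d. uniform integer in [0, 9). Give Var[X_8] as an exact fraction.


16/3

X can drop by at most 1 per step and X_0 = 10 > T = 8, so X_t >= 10 − t >= 2 > 0 for every t <= 8: the floor at 0 (the 'and X > 0' condition) never binds. Hence X_8 = X_0 + Σ_{t<8} Y_t with i.i.d. increments Y_t = y(d_t) ∈ {+1, −1, 0}.
Outcome values over d=0..8: [1, 1, 1, 1, 1, -1, -1, 0, 0]
Σy = 3, Σy² = 7, M = 9
μ = 3/9 = 1/3,  σ² = 7/9 − (1/3)² = 2/3
Independent increments: Var[X_8] = 8·σ² = 8·(2/3) = 16/3


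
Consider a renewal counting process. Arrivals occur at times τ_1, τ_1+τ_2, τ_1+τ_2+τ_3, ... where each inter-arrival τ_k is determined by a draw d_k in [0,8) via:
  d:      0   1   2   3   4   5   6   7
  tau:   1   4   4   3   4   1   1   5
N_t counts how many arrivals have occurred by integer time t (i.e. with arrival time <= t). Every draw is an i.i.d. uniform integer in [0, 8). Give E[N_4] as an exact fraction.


Inter-arrival values over d=0..7: [1, 4, 4, 3, 4, 1, 1, 5]
Each d has probability 1/8, so the pmf of τ is: f(1) = 3/8, f(3) = 1/8, f(4) = 3/8, f(5) = 1/8
Renewal equation for m(n) = E[N_n]: condition on τ_1 = k (if k <= n, one arrival plus a fresh copy on the remaining n−k steps): m(n) = F(n) + Σ_{k<=n} f(k)·m(n−k), where F(n) = P(τ <= n) and m(0) = 0
m(1) = F(1) = 3/8
m(2) = F(2) + f(1)·m(1) = 3/8 + 3/8·3/8 = 33/64
m(3) = F(3) + f(1)·m(2) = 1/2 + 3/8·33/64 = 355/512
m(4) = F(4) + f(1)·m(3) + f(3)·m(1) = 7/8 + 3/8·355/512 + 1/8·3/8 = 4841/4096
E[N_4] = m(4) = 4841/4096

4841/4096


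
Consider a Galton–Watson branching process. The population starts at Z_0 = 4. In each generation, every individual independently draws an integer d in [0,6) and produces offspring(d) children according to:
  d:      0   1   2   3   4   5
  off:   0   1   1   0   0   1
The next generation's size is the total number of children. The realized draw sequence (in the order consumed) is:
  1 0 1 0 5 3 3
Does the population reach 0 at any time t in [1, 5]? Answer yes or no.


gen 0: Z_0=4, draws=[1, 0, 1, 0], offspring=[1, 0, 1, 0], Z_1=2
gen 1: Z_1=2, draws=[5, 3], offspring=[1, 0], Z_2=1
gen 2: Z_2=1, draws=[3], offspring=[0], Z_3=0
gen 3: Z_3=0, draws=[], offspring=[], Z_4=0
gen 4: Z_4=0, draws=[], offspring=[], Z_5=0

yes


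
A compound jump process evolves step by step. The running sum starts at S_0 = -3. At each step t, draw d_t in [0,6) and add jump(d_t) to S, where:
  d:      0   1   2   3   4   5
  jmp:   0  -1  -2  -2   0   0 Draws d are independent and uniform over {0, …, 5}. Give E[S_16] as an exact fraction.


Outcome values over d=0..5: [0, -1, -2, -2, 0, 0]
Σy = -5, Σy² = 9, M = 6
μ = -5/6 = -5/6,  σ² = 9/6 − (-5/6)² = 29/36
E[S_16] = -3 + 16·(-5/6) = -49/3

-49/3


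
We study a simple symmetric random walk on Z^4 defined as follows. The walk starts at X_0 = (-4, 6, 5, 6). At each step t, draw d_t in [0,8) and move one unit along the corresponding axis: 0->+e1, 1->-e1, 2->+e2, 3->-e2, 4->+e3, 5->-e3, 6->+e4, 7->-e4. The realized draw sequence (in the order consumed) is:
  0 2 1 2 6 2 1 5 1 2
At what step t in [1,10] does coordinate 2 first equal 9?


6

t=0: X=(-4, 6, 5, 6), d=0 → +e1, X_1=(-3, 6, 5, 6)
t=1: X=(-3, 6, 5, 6), d=2 → +e2, X_2=(-3, 7, 5, 6)
t=2: X=(-3, 7, 5, 6), d=1 → -e1, X_3=(-4, 7, 5, 6)
t=3: X=(-4, 7, 5, 6), d=2 → +e2, X_4=(-4, 8, 5, 6)
t=4: X=(-4, 8, 5, 6), d=6 → +e4, X_5=(-4, 8, 5, 7)
t=5: X=(-4, 8, 5, 7), d=2 → +e2, X_6=(-4, 9, 5, 7)
t=6: X=(-4, 9, 5, 7), d=1 → -e1, X_7=(-5, 9, 5, 7)
t=7: X=(-5, 9, 5, 7), d=5 → -e3, X_8=(-5, 9, 4, 7)
t=8: X=(-5, 9, 4, 7), d=1 → -e1, X_9=(-6, 9, 4, 7)
t=9: X=(-6, 9, 4, 7), d=2 → +e2, X_10=(-6, 10, 4, 7)


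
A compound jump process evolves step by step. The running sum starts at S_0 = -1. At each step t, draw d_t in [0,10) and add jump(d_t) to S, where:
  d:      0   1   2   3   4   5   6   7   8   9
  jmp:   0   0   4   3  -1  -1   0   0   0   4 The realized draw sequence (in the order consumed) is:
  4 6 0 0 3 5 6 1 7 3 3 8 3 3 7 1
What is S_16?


t=0: S=-1, d=4, jump=-1, S_1=-2
t=1: S=-2, d=6, jump=0, S_2=-2
t=2: S=-2, d=0, jump=0, S_3=-2
t=3: S=-2, d=0, jump=0, S_4=-2
t=4: S=-2, d=3, jump=3, S_5=1
t=5: S=1, d=5, jump=-1, S_6=0
t=6: S=0, d=6, jump=0, S_7=0
t=7: S=0, d=1, jump=0, S_8=0
t=8: S=0, d=7, jump=0, S_9=0
t=9: S=0, d=3, jump=3, S_10=3
t=10: S=3, d=3, jump=3, S_11=6
t=11: S=6, d=8, jump=0, S_12=6
t=12: S=6, d=3, jump=3, S_13=9
t=13: S=9, d=3, jump=3, S_14=12
t=14: S=12, d=7, jump=0, S_15=12
t=15: S=12, d=1, jump=0, S_16=12

12


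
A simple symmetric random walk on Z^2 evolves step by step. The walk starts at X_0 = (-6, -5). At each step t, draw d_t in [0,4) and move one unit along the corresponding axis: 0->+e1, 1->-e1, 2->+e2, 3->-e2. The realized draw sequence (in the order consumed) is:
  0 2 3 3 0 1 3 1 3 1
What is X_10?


t=0: X=(-6, -5), d=0 → +e1, X_1=(-5, -5)
t=1: X=(-5, -5), d=2 → +e2, X_2=(-5, -4)
t=2: X=(-5, -4), d=3 → -e2, X_3=(-5, -5)
t=3: X=(-5, -5), d=3 → -e2, X_4=(-5, -6)
t=4: X=(-5, -6), d=0 → +e1, X_5=(-4, -6)
t=5: X=(-4, -6), d=1 → -e1, X_6=(-5, -6)
t=6: X=(-5, -6), d=3 → -e2, X_7=(-5, -7)
t=7: X=(-5, -7), d=1 → -e1, X_8=(-6, -7)
t=8: X=(-6, -7), d=3 → -e2, X_9=(-6, -8)
t=9: X=(-6, -8), d=1 → -e1, X_10=(-7, -8)

(-7, -8)


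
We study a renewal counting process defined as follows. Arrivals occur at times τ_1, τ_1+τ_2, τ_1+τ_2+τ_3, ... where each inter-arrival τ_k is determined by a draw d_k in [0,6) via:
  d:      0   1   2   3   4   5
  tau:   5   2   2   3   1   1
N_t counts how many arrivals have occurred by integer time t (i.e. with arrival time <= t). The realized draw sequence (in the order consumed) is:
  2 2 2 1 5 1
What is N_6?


3

draw d_1=2: τ_1=2, arrival time A_1=2
draw d_2=2: τ_2=2, arrival time A_2=4
draw d_3=2: τ_3=2, arrival time A_3=6
draw d_4=1: τ_4=2, arrival time A_4=8
draw d_5=5: τ_5=1, arrival time A_5=9
draw d_6=1: τ_6=2, arrival time A_6=11
N_t over t=0..6: 0:0 1:0 2:1 3:1 4:2 5:2 6:3


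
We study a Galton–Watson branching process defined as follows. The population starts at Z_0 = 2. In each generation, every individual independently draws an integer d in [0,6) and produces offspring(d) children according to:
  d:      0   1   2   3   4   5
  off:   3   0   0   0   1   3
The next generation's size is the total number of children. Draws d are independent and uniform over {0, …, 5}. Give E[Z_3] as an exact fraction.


343/108

Outcome values over d=0..5: [3, 0, 0, 0, 1, 3]
Σy = 7, Σy² = 19, M = 6
μ = 7/6 = 7/6,  σ² = 19/6 − (7/6)² = 65/36
E[Z_0] = 2
E[Z_1] = 7/6·E[Z_0] = 7/3
E[Z_2] = 7/6·E[Z_1] = 49/18
E[Z_3] = 7/6·E[Z_2] = 343/108


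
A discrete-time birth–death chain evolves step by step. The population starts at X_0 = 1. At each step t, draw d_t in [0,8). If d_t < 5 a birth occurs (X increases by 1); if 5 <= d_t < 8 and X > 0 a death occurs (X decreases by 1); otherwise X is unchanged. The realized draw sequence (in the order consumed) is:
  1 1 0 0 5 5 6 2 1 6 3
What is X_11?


t=0: X=1, d=1 → birth, X_1=2
t=1: X=2, d=1 → birth, X_2=3
t=2: X=3, d=0 → birth, X_3=4
t=3: X=4, d=0 → birth, X_4=5
t=4: X=5, d=5 → death, X_5=4
t=5: X=4, d=5 → death, X_6=3
t=6: X=3, d=6 → death, X_7=2
t=7: X=2, d=2 → birth, X_8=3
t=8: X=3, d=1 → birth, X_9=4
t=9: X=4, d=6 → death, X_10=3
t=10: X=3, d=3 → birth, X_11=4

4


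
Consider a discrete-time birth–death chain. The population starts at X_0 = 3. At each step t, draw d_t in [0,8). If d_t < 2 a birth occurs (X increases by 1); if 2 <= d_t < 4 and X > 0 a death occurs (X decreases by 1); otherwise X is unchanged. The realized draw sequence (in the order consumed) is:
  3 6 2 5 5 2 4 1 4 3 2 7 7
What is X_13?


t=0: X=3, d=3 → death, X_1=2
t=1: X=2, d=6 → hold, X_2=2
t=2: X=2, d=2 → death, X_3=1
t=3: X=1, d=5 → hold, X_4=1
t=4: X=1, d=5 → hold, X_5=1
t=5: X=1, d=2 → death, X_6=0
t=6: X=0, d=4 → hold, X_7=0
t=7: X=0, d=1 → birth, X_8=1
t=8: X=1, d=4 → hold, X_9=1
t=9: X=1, d=3 → death, X_10=0
t=10: X=0, d=2 → hold, X_11=0
t=11: X=0, d=7 → hold, X_12=0
t=12: X=0, d=7 → hold, X_13=0

0


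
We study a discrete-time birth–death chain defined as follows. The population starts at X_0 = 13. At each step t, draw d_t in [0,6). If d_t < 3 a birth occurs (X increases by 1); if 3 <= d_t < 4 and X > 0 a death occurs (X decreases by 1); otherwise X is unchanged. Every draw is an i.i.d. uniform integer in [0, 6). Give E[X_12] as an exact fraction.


X can drop by at most 1 per step and X_0 = 13 > T = 12, so X_t >= 13 − t >= 1 > 0 for every t <= 12: the floor at 0 (the 'and X > 0' condition) never binds. Hence X_12 = X_0 + Σ_{t<12} Y_t with i.i.d. increments Y_t = y(d_t) ∈ {+1, −1, 0}.
Outcome values over d=0..5: [1, 1, 1, -1, 0, 0]
Σy = 2, Σy² = 4, M = 6
μ = 2/6 = 1/3,  σ² = 4/6 − (1/3)² = 5/9
E[X_12] = 13 + 12·(1/3) = 17

17


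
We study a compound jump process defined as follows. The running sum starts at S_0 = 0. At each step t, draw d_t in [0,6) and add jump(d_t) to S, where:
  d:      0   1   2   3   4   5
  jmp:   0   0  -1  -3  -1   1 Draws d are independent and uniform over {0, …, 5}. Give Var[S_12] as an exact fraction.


56/3

Outcome values over d=0..5: [0, 0, -1, -3, -1, 1]
Σy = -4, Σy² = 12, M = 6
μ = -4/6 = -2/3,  σ² = 12/6 − (-2/3)² = 14/9
Independent increments: Var[S_12] = 12·σ² = 12·(14/9) = 56/3


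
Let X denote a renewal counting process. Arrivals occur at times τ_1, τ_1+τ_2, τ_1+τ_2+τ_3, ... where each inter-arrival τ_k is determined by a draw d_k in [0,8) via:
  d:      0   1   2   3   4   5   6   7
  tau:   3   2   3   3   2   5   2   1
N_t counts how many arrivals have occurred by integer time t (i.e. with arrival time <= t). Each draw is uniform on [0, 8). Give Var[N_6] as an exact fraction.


34862427007/68719476736

Inter-arrival values over d=0..7: [3, 2, 3, 3, 2, 5, 2, 1]
Each d has probability 1/8, so the pmf of τ is: f(1) = 1/8, f(2) = 3/8, f(3) = 3/8, f(5) = 1/8
Let p_n(j) = P(N_n = j), with p_0 = [1]. Condition on τ_1: p_n(0) = P(τ > n), and for j >= 1, p_n(j) = Σ_{k<=n} f(k)·p_{n−k}(j−1)
p_1 = [7/8, 1/8]  (j = 0..1)
p_2 = [1/2, 31/64, 1/64]  (j = 0..2)
p_3 = [1/8, 49/64, 55/512, 1/512]  (j = 0..3)
p_4 = [1/8, 17/32, 83/256, 79/4096, 1/4096]  (j = 0..4)
p_5 = [0, 3/8, 137/256, 355/4096, 103/32768, 1/32768]  (j = 0..5)
p_6 = [0, 13/64, 281/512, 937/4096, 77/4096, 127/262144, 1/262144]  (j = 0..6)
E[N_6] = Σ j·p_6(j) = 541249/262144;  E[N_6²] = Σ j²·p_6(j) = 1250507/262144
Var[N_6] = 1250507/262144 − (541249/262144)² = 34862427007/68719476736
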